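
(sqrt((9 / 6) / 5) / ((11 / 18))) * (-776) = -6984 * sqrt(30) / 55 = -695.51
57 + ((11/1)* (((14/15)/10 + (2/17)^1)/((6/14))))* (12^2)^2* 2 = 224634.66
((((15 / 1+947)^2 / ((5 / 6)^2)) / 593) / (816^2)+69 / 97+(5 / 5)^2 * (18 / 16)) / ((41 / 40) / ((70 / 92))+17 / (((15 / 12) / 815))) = 85631372869 / 515978492731068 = 0.00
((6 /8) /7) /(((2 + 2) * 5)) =3 /560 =0.01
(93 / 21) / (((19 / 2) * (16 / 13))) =403 / 1064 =0.38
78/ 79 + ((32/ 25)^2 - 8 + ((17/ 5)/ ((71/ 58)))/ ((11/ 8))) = -129347474/ 38561875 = -3.35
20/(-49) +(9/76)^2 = -111551/283024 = -0.39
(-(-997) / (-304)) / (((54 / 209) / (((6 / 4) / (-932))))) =10967 / 536832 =0.02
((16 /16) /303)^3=1 /27818127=0.00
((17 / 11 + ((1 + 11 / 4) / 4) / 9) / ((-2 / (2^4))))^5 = -501292001353351 / 1252332576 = -400286.64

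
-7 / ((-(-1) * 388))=-7 / 388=-0.02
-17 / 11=-1.55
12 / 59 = 0.20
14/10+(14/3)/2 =56/15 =3.73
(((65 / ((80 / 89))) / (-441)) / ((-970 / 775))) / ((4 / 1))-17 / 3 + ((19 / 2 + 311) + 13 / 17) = 29379782711 / 93082752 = 315.63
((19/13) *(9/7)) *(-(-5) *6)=5130/91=56.37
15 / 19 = 0.79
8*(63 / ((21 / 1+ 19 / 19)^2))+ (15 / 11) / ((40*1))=1041 / 968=1.08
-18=-18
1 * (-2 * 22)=-44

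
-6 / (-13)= 6 / 13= 0.46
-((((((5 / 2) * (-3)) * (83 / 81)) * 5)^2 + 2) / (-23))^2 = -18588661462849 / 4498116624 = -4132.54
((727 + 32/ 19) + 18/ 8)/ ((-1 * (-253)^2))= -55551/ 4864684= -0.01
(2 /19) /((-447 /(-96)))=64 /2831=0.02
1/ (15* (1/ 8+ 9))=8/ 1095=0.01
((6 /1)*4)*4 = 96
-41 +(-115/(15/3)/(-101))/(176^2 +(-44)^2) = -136288569/3324112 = -41.00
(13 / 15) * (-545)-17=-1468 / 3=-489.33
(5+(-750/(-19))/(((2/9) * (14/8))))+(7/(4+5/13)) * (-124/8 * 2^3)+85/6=-61681/798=-77.29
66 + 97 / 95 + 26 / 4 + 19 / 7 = 101393 / 1330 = 76.24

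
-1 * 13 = -13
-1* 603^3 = -219256227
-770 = -770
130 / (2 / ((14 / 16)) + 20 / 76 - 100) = -1330 / 997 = -1.33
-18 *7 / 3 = -42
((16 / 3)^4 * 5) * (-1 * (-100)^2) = -3276800000 / 81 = -40454320.99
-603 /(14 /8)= -2412 /7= -344.57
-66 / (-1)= 66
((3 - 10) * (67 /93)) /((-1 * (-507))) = -469 /47151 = -0.01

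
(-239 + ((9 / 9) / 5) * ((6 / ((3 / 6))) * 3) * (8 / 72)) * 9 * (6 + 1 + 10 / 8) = -353727 / 20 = -17686.35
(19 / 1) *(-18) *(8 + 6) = -4788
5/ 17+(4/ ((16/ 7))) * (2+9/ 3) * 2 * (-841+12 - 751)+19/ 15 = -27648.44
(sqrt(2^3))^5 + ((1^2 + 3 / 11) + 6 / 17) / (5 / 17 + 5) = 152 / 495 + 128* sqrt(2) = 181.33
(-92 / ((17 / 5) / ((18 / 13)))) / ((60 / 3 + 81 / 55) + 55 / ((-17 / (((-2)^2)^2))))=50600 / 40911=1.24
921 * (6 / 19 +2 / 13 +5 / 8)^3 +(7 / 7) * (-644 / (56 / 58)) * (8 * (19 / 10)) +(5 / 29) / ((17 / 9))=-169841580746857901 / 19018564963840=-8930.30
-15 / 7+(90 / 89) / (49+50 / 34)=-189120 / 89089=-2.12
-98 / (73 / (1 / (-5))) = 98 / 365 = 0.27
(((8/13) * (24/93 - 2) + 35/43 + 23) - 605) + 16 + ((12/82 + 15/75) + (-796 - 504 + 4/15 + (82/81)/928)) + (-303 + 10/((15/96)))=-281001726827851/133515092880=-2104.64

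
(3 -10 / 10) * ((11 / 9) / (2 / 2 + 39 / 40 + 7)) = 880 / 3231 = 0.27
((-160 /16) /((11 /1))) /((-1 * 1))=10 /11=0.91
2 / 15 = 0.13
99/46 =2.15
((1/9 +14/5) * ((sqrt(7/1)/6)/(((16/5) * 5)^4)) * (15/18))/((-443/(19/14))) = -2489 * sqrt(7)/131691184128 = -0.00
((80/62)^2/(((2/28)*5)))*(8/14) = 2560/961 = 2.66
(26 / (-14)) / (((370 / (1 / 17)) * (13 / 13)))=-13 / 44030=-0.00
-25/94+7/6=127/141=0.90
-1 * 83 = -83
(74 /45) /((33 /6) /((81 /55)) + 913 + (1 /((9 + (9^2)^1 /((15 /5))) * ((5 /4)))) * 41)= 36 /20089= 0.00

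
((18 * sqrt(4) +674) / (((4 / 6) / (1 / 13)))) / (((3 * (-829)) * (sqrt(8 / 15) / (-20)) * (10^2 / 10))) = 355 * sqrt(30) / 21554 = 0.09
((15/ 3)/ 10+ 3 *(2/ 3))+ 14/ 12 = 11/ 3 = 3.67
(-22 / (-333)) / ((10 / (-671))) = -7381 / 1665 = -4.43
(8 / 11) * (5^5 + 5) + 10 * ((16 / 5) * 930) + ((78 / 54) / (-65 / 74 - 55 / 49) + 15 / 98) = 2254935842911 / 70388010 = 32035.79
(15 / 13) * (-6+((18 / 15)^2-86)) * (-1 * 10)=13584 / 13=1044.92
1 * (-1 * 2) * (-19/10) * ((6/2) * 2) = 114/5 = 22.80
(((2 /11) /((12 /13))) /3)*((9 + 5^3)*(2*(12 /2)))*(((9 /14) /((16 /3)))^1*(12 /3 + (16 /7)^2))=885807 /7546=117.39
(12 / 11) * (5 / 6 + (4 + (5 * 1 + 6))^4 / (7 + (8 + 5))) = 30385 / 11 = 2762.27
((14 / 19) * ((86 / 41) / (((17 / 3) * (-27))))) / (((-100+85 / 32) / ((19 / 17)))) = 0.00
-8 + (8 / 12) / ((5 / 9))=-34 / 5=-6.80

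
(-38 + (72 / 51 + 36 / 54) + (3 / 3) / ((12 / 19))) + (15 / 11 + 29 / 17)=-23389 / 748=-31.27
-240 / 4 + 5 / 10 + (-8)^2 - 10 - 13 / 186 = -518 / 93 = -5.57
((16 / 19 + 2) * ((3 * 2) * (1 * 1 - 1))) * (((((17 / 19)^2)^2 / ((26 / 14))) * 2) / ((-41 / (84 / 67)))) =0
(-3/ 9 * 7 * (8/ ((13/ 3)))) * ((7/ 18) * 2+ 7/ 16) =-1225/ 234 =-5.24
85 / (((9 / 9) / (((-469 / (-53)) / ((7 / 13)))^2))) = 64484485 / 2809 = 22956.38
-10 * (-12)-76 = 44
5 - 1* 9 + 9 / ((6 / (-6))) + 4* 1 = -9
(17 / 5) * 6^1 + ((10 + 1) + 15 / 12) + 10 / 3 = 2159 / 60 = 35.98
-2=-2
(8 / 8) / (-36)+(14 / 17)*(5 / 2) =1243 / 612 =2.03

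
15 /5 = 3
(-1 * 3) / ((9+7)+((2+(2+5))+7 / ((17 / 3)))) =-51 / 446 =-0.11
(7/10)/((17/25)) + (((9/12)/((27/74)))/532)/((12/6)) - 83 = -26687683/325584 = -81.97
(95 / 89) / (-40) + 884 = 883.97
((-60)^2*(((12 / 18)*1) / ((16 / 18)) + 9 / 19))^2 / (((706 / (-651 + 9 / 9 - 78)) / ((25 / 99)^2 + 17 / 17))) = -21287159.97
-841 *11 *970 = -8973470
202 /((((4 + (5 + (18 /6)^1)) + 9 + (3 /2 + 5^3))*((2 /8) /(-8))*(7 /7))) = -12928 /295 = -43.82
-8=-8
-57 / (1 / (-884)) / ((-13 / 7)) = -27132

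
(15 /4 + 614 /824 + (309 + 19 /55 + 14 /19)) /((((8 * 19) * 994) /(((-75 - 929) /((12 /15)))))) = -8498745293 /3252471376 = -2.61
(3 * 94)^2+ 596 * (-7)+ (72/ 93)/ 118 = 75352.01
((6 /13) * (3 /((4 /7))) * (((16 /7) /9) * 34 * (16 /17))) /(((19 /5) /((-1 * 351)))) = -34560 /19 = -1818.95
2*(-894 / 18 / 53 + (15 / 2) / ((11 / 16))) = 34882 / 1749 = 19.94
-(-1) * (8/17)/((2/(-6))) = -24/17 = -1.41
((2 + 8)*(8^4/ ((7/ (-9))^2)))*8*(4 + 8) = 318504960/ 49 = 6500101.22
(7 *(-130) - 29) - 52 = -991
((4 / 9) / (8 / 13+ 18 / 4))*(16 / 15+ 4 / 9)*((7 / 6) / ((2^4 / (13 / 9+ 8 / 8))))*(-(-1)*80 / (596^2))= 4862 / 922518153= 0.00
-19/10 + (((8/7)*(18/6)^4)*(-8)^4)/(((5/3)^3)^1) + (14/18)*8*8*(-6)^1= 428403721/5250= 81600.71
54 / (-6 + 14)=27 / 4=6.75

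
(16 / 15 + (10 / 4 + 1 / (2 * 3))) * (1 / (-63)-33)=-3328 / 27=-123.26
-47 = -47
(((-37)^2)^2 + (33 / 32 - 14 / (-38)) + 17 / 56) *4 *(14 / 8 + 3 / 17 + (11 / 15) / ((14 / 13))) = 582342422231 / 29792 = 19546939.52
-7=-7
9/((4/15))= 33.75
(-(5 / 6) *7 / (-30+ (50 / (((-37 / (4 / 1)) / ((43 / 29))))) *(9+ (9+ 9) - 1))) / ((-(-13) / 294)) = 368039 / 665054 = 0.55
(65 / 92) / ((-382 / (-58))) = 1885 / 17572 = 0.11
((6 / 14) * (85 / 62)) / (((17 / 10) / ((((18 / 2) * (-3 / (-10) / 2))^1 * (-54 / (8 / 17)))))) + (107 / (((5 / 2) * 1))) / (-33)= -31415683 / 572880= -54.84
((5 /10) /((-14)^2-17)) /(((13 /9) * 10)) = 9 /46540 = 0.00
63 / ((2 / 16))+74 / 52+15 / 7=92377 / 182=507.57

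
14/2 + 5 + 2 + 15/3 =19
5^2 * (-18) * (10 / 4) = -1125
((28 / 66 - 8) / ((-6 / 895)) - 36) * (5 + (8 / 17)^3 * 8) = 3104301571 / 486387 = 6382.37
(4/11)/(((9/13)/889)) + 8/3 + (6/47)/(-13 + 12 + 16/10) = 469.83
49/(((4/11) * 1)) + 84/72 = 1631/12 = 135.92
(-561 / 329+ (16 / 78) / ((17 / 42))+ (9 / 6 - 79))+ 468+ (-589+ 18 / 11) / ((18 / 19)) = -1660574647 / 7198191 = -230.69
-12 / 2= -6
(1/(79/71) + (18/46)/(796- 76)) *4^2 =130719/9085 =14.39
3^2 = 9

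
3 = 3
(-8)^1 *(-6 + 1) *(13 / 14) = 260 / 7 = 37.14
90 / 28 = 45 / 14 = 3.21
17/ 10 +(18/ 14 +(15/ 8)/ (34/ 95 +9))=113297/ 35560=3.19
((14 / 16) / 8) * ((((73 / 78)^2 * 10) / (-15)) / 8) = -37303 / 4672512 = -0.01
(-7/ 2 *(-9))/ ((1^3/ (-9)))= -567/ 2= -283.50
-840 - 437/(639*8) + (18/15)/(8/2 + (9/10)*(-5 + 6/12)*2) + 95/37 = -6497140777/7754904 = -837.81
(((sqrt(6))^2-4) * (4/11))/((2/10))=40/11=3.64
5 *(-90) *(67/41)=-30150/41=-735.37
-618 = -618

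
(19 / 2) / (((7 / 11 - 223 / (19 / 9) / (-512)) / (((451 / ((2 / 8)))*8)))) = 14671224832 / 90173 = 162700.86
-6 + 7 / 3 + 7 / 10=-2.97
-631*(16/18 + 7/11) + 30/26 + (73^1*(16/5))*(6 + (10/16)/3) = 3146626/6435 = 488.99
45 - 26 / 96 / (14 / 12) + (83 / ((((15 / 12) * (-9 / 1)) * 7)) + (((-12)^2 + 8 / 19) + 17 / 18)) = 431101 / 2280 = 189.08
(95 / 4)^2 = 9025 / 16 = 564.06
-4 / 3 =-1.33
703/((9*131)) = 703/1179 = 0.60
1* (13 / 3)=13 / 3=4.33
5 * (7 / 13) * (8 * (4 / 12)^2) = 2.39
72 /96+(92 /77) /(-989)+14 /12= 1.92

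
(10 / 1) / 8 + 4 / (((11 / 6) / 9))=919 / 44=20.89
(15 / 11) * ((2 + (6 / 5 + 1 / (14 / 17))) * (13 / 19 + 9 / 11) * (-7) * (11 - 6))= -727695 / 2299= -316.53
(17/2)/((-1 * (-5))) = 17/10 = 1.70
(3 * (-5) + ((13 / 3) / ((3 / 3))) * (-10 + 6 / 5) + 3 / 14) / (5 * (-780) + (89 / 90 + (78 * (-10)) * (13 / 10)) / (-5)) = 0.01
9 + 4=13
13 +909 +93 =1015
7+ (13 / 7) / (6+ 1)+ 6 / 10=1927 / 245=7.87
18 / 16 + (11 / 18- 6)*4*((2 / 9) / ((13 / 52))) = -11687 / 648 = -18.04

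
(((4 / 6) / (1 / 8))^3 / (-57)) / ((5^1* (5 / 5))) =-4096 / 7695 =-0.53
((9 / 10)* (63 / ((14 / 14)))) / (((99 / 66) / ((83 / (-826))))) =-2241 / 590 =-3.80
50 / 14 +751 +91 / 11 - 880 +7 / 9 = -80650 / 693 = -116.38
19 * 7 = 133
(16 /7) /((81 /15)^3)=2000 /137781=0.01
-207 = -207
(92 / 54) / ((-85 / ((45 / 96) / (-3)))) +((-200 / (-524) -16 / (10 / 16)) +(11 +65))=244291193 / 4810320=50.78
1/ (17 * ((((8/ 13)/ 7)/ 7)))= 637/ 136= 4.68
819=819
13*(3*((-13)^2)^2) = 1113879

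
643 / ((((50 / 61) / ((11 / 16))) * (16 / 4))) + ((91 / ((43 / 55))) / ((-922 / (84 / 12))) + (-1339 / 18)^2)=29121085968739 / 5138121600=5667.65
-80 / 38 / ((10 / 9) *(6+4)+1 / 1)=-360 / 2071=-0.17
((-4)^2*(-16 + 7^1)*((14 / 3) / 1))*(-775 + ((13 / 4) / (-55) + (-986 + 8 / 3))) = 64990184 / 55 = 1181639.71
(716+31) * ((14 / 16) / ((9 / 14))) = 4067 / 4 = 1016.75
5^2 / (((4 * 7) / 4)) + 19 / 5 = 258 / 35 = 7.37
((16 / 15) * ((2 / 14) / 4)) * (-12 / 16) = -1 / 35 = -0.03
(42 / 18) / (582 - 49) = 7 / 1599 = 0.00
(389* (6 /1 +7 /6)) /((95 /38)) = 1115.13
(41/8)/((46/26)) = 533/184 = 2.90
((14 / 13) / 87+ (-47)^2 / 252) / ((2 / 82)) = 34192729 / 95004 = 359.91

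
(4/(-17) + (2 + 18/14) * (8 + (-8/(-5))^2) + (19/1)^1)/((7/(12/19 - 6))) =-50226/1225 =-41.00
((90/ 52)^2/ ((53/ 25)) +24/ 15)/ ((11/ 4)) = 539749/ 492635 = 1.10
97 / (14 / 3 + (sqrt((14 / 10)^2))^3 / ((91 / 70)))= 94575 / 6608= 14.31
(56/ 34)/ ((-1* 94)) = -14/ 799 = -0.02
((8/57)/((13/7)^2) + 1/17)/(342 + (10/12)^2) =195564/673439819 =0.00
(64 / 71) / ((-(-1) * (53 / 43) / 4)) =11008 / 3763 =2.93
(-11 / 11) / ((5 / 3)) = -3 / 5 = -0.60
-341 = -341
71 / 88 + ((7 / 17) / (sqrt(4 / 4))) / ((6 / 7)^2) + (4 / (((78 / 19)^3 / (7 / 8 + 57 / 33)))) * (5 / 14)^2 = 1.39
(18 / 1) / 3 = 6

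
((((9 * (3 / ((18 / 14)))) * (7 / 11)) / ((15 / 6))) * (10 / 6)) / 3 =98 / 33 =2.97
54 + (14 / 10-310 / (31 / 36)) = -304.60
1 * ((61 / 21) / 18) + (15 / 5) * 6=6865 / 378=18.16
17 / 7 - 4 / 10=71 / 35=2.03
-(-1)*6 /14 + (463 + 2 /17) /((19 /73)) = 4024072 /2261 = 1779.78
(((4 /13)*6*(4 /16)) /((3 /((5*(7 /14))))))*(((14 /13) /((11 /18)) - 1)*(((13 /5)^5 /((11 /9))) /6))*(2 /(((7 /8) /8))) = 45978816 /529375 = 86.85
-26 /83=-0.31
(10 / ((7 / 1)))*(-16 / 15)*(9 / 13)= -1.05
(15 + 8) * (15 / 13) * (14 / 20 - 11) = -7107 / 26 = -273.35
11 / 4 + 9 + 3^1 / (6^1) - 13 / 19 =879 / 76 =11.57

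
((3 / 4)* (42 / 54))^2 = 49 / 144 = 0.34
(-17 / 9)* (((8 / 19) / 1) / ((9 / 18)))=-272 / 171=-1.59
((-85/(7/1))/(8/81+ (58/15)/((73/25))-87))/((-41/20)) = -10052100/145226879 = -0.07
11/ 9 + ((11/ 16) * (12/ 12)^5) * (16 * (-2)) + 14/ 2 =-124/ 9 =-13.78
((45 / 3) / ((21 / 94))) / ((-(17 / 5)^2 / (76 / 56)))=-111625 / 14161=-7.88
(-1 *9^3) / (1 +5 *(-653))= 243 / 1088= 0.22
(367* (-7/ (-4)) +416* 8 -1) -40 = 15717/ 4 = 3929.25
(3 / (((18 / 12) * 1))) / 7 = 2 / 7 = 0.29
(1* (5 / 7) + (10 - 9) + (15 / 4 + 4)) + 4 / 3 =907 / 84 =10.80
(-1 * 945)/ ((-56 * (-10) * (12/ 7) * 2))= -63/ 128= -0.49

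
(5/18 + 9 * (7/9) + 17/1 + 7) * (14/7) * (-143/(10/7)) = -563563/90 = -6261.81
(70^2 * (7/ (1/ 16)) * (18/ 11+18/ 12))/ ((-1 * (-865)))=3786720/ 1903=1989.87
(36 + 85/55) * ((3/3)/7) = 59/11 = 5.36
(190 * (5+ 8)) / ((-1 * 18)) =-1235 / 9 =-137.22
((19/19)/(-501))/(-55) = 1/27555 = 0.00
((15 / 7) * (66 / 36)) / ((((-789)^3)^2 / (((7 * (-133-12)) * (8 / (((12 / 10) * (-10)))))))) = 7975 / 723741163026980283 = 0.00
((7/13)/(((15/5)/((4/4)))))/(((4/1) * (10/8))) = 7/195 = 0.04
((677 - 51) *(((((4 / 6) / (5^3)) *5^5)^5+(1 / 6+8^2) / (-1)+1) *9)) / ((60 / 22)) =2151769303343 / 810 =2656505312.77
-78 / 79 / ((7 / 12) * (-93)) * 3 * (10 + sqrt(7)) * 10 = 9360 * sqrt(7) / 17143 + 93600 / 17143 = 6.90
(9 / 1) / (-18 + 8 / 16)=-18 / 35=-0.51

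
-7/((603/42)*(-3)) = 98/603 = 0.16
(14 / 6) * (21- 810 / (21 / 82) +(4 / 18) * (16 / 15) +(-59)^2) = 320714 / 405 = 791.89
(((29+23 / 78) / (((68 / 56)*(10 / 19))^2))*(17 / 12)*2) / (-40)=-5.08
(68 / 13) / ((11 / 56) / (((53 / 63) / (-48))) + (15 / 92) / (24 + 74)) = -32493664 / 69611217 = -0.47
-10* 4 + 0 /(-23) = -40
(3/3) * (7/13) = 7/13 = 0.54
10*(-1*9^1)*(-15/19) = 1350/19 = 71.05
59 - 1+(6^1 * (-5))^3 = -26942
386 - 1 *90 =296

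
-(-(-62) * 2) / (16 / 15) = -465 / 4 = -116.25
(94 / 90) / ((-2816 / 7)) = -329 / 126720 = -0.00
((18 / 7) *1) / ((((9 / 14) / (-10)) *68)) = -10 / 17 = -0.59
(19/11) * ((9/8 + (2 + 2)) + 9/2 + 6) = 2375/88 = 26.99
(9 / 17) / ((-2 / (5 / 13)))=-0.10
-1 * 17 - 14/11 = -201/11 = -18.27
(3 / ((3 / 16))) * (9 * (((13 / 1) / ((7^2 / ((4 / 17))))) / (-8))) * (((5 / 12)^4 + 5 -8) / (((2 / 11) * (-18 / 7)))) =-8806369 / 1233792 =-7.14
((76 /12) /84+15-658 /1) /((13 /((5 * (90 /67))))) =-4050425 /12194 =-332.17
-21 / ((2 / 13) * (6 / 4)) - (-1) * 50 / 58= -90.14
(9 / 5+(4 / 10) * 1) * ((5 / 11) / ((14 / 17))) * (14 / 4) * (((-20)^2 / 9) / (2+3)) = 340 / 9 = 37.78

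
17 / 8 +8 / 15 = 319 / 120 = 2.66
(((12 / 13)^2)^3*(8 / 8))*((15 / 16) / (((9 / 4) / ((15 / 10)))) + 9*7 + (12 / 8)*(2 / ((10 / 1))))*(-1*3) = -2863185408 / 24134045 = -118.64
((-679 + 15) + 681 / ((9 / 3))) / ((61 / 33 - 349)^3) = 15704469 / 1503484706816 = 0.00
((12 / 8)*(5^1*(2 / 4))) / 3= 1.25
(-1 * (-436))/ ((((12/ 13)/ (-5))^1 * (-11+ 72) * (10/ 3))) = -1417/ 122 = -11.61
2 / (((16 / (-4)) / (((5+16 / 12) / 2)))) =-19 / 12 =-1.58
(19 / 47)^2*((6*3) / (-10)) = -3249 / 11045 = -0.29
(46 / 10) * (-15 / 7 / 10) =-69 / 70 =-0.99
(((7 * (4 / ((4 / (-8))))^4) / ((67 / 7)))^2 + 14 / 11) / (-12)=-221551557311 / 296274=-747792.78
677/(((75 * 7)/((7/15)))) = 677/1125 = 0.60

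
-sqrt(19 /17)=-sqrt(323) /17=-1.06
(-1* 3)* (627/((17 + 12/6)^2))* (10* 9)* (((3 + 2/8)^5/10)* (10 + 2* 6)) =-3639042693/9728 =-374079.22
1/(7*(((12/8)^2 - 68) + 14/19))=-76/34587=-0.00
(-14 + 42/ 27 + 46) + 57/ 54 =623/ 18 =34.61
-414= -414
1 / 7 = 0.14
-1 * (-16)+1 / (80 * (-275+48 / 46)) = 8065257 / 504080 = 16.00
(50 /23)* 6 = 300 /23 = 13.04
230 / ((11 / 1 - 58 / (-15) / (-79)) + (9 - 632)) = -136275 / 362639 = -0.38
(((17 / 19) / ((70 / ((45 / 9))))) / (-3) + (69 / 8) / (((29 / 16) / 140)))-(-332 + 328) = 15509435 / 23142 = 670.19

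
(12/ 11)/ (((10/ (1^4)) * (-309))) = -2/ 5665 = -0.00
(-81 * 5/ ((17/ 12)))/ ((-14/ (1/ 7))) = 2.92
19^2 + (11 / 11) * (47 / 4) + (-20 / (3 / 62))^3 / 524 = -134390.04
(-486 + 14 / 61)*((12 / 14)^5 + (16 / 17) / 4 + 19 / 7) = -28889510976 / 17428859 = -1657.57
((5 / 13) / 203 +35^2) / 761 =3232780 / 2008279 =1.61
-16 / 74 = -0.22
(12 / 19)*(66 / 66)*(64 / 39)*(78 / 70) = 768 / 665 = 1.15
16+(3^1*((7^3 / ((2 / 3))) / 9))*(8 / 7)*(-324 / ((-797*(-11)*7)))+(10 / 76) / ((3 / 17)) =15701995 / 999438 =15.71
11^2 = 121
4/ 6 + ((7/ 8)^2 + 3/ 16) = 311/ 192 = 1.62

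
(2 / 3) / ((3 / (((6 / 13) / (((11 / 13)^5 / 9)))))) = 342732 / 161051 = 2.13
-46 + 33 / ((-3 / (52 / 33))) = -190 / 3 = -63.33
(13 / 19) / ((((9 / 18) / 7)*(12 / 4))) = 3.19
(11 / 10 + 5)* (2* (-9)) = -549 / 5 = -109.80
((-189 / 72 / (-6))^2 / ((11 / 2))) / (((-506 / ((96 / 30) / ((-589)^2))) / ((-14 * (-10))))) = -343 / 3861924572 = -0.00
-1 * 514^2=-264196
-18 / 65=-0.28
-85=-85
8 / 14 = 4 / 7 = 0.57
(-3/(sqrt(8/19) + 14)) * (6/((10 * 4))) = -1197/37160 + 9 * sqrt(38)/37160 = -0.03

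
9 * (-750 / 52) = -3375 / 26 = -129.81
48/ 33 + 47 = 533/ 11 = 48.45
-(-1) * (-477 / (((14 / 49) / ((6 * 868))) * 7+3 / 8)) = -2484216 / 1955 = -1270.70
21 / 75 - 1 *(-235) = 5882 / 25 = 235.28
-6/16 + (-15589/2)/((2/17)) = -530029/8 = -66253.62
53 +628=681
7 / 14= 1 / 2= 0.50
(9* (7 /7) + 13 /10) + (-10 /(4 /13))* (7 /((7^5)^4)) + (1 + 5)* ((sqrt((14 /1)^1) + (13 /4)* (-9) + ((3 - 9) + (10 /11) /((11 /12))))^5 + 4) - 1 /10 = -240007852607569483369054191084045201709 /756884440077613605409000814080 + 1160875857369908703* sqrt(14) /27437936768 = -158793377.50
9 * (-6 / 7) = -54 / 7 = -7.71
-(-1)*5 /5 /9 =1 /9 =0.11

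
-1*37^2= -1369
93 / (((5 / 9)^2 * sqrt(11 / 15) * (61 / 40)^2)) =482112 * sqrt(165) / 40931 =151.30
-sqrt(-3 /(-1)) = -sqrt(3) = -1.73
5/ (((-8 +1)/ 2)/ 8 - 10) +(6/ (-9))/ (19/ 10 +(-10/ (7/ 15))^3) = -8097290300/ 16905484983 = -0.48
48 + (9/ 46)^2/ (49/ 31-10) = 2945193/ 61364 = 48.00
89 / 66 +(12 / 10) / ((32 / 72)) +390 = 65018 / 165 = 394.05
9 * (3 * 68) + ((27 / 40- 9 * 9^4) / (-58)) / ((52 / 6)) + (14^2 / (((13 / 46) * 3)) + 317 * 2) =510062837 / 180960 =2818.65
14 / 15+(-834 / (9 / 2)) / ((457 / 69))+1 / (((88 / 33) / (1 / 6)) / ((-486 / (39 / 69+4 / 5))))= -424453007 / 8609880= -49.30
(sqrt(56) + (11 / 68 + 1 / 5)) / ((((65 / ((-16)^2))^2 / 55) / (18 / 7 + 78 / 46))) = 15229108224 / 11563825 + 990511104 * sqrt(14) / 136045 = 28559.07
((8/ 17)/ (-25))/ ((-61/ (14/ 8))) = 14/ 25925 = 0.00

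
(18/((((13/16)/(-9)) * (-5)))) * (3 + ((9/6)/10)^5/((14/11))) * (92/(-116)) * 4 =-250392179799/659750000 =-379.53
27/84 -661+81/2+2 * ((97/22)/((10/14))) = -936063/1540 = -607.83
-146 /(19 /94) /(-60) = 3431 /285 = 12.04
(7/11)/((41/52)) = 364/451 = 0.81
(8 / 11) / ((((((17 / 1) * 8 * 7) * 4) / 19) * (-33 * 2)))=-0.00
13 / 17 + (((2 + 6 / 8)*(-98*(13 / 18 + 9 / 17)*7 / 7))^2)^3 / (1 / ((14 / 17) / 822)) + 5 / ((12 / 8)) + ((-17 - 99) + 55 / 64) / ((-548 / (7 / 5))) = 2708901909221266564683774740822987 / 1835562938962184663040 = 1475788082076.26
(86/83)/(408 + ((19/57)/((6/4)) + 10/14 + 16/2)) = 5418/2180161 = 0.00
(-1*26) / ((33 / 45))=-390 / 11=-35.45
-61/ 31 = -1.97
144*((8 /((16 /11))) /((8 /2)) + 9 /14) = 2034 /7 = 290.57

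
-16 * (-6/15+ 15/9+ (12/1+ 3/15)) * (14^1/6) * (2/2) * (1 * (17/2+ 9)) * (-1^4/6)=39592/27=1466.37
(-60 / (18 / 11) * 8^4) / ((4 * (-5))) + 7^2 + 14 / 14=22678 / 3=7559.33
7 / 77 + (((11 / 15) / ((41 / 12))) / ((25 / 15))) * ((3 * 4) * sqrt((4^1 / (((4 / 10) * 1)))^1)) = 1 / 11 + 1584 * sqrt(10) / 1025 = 4.98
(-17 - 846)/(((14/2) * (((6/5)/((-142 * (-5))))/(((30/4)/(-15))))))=1531825/42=36472.02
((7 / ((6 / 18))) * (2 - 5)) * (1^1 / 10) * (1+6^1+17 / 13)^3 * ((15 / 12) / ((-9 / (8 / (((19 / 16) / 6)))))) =846526464 / 41743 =20279.48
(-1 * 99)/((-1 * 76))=99/76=1.30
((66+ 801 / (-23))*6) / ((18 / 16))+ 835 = 23029 / 23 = 1001.26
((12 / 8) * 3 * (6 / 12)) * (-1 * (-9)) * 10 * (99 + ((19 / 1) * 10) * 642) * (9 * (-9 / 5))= -800960319 / 2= -400480159.50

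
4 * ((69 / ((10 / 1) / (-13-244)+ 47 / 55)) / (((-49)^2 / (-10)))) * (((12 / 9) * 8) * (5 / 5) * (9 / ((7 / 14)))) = -832268800 / 3075681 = -270.60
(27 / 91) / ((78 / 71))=639 / 2366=0.27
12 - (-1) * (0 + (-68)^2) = 4636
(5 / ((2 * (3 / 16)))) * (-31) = -413.33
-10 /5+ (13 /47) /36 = -3371 /1692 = -1.99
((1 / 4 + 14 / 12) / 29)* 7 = 119 / 348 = 0.34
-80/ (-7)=80/ 7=11.43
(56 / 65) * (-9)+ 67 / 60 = -5177 / 780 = -6.64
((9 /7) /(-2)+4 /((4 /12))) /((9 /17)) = 901 /42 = 21.45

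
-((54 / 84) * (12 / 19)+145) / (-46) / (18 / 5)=96695 / 110124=0.88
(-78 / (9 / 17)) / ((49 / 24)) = -3536 / 49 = -72.16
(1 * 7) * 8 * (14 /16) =49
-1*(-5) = 5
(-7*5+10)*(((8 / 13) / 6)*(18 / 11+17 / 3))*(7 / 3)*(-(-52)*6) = -1349600 / 99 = -13632.32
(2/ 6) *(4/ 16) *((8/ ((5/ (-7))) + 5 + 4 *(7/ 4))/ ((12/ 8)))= 2/ 45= 0.04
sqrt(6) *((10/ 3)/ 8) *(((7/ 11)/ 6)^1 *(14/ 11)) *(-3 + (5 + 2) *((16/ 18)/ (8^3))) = -421645 *sqrt(6)/ 2509056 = -0.41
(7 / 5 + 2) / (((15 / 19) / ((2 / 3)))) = 646 / 225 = 2.87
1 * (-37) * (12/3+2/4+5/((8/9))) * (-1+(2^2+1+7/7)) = -14985/8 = -1873.12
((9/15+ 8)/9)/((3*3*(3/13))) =559/1215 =0.46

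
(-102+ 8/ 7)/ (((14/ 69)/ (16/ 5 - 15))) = 1437063/ 245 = 5865.56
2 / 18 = 1 / 9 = 0.11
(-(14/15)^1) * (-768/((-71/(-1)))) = 3584/355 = 10.10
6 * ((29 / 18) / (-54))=-29 / 162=-0.18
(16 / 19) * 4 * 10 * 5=3200 / 19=168.42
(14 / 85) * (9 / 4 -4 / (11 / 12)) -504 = -943131 / 1870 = -504.35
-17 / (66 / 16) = -136 / 33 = -4.12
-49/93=-0.53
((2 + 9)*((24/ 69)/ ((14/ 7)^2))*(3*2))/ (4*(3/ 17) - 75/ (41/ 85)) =-30668/ 827103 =-0.04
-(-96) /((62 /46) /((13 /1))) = 925.94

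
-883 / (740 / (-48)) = 10596 / 185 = 57.28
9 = 9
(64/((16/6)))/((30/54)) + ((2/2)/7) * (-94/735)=44434/1029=43.18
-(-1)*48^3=110592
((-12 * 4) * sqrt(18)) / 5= -144 * sqrt(2) / 5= -40.73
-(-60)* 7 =420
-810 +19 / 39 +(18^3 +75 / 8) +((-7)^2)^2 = 2319053 / 312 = 7432.86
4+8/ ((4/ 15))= 34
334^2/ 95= 111556/ 95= 1174.27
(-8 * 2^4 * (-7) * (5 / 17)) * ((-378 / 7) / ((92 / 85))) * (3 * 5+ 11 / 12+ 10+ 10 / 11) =-89233200 / 253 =-352700.40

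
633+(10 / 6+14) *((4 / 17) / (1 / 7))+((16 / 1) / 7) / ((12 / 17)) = 78783 / 119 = 662.04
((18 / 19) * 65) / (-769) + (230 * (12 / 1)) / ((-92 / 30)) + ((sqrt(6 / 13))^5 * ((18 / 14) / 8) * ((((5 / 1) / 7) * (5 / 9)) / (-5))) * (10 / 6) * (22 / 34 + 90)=-13151070 / 14611 -115575 * sqrt(78) / 3660202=-900.36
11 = 11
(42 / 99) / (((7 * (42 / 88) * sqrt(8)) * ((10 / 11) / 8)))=88 * sqrt(2) / 315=0.40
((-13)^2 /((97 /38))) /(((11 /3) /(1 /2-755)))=-14536197 /1067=-13623.43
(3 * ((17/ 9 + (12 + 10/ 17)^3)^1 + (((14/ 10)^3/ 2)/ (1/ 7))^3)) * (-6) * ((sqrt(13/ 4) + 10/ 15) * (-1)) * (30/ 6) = 1991498586791617/ 11514843750 + 1991498586791617 * sqrt(13)/ 15353125000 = 640637.12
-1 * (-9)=9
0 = 0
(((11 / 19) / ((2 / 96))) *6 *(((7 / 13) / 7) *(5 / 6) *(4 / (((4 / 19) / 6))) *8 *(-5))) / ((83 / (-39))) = 1900800 / 83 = 22901.20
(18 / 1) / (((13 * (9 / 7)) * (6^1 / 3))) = 7 / 13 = 0.54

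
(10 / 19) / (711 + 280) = 10 / 18829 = 0.00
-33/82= -0.40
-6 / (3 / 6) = -12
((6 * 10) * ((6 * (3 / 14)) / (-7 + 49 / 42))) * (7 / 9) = -72 / 7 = -10.29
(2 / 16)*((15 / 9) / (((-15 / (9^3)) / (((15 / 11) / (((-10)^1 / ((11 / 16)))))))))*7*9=15309 / 256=59.80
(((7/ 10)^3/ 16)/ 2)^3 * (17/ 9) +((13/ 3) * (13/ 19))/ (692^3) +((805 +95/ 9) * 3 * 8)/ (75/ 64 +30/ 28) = 5653464211433028616166904793/ 647944641675264000000000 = 8725.23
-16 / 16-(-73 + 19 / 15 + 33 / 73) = 76958 / 1095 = 70.28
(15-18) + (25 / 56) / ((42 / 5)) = -6931 / 2352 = -2.95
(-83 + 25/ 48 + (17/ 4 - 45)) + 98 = -1211/ 48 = -25.23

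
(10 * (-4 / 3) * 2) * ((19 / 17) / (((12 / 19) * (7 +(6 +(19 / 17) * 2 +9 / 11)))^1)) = -2090 / 711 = -2.94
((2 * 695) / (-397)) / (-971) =1390 / 385487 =0.00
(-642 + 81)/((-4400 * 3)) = 17/400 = 0.04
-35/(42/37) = -185/6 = -30.83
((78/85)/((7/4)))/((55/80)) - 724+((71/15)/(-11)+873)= 2932142/19635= 149.33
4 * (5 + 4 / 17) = 356 / 17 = 20.94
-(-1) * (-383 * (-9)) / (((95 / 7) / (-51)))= -12953.46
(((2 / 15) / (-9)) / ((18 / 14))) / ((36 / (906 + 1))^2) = -5758543 / 787320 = -7.31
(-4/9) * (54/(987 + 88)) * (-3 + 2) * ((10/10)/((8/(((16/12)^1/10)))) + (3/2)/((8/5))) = 229/10750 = 0.02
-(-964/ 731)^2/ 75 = -929296/ 40077075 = -0.02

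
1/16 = 0.06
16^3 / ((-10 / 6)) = -12288 / 5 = -2457.60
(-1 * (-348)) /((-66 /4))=-232 /11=-21.09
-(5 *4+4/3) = -64/3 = -21.33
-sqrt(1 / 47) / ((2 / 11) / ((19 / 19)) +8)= -0.02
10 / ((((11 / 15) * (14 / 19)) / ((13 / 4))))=18525 / 308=60.15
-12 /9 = -4 /3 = -1.33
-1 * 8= -8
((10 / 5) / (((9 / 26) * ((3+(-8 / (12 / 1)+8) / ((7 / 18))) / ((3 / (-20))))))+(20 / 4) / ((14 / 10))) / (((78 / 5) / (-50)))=-1418450 / 125307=-11.32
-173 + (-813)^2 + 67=660863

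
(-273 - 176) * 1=-449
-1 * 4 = -4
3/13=0.23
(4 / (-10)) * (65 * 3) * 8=-624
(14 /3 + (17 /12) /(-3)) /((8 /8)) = 151 /36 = 4.19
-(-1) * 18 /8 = 9 /4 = 2.25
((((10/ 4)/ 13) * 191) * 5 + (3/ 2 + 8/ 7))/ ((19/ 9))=152577/ 1729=88.25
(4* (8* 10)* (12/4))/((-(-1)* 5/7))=1344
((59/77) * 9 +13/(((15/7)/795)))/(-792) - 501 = -15462443/30492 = -507.10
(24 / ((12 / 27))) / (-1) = -54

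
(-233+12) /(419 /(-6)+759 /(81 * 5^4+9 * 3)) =3731364 /1178813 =3.17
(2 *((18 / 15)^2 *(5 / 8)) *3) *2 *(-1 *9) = -486 / 5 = -97.20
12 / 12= 1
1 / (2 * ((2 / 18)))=9 / 2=4.50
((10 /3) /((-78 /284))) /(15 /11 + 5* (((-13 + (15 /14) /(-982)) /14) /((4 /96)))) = 37580158 /340833285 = 0.11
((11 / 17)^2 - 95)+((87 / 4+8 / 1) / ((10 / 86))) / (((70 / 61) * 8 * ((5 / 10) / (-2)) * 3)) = -45687599 / 346800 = -131.74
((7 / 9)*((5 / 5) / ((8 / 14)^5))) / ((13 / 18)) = 117649 / 6656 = 17.68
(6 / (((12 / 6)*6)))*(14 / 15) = 7 / 15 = 0.47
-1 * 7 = -7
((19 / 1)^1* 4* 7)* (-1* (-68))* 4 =144704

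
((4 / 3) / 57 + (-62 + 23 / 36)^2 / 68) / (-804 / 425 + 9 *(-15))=-0.40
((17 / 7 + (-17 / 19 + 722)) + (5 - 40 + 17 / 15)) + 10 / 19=1376936 / 1995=690.19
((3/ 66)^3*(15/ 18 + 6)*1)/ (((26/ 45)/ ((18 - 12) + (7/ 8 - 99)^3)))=-297496135095/ 283492352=-1049.40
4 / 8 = 1 / 2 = 0.50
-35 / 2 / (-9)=1.94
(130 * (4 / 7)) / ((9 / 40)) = 20800 / 63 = 330.16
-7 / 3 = -2.33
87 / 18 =29 / 6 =4.83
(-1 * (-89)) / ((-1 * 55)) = -1.62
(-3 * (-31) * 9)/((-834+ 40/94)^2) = 1848933/1534915684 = 0.00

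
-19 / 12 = -1.58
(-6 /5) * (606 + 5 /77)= -280002 /385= -727.28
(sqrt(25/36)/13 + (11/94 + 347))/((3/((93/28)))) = 19727873/51324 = 384.38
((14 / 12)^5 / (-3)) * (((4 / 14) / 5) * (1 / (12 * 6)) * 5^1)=-2401 / 839808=-0.00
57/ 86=0.66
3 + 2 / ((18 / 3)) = 3.33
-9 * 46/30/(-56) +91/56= 131/70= 1.87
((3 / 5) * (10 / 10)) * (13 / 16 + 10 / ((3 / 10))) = 20.49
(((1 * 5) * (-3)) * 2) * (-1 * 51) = 1530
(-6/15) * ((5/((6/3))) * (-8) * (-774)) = -6192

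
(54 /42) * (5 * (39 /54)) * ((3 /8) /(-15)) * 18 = -117 /56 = -2.09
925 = 925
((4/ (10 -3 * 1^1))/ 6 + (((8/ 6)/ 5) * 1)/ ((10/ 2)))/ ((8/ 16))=52/ 175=0.30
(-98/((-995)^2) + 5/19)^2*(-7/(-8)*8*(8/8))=171397147020183/353833969725625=0.48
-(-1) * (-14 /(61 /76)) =-1064 /61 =-17.44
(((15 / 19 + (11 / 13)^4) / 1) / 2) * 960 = 339165120 / 542659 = 625.01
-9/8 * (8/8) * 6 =-27/4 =-6.75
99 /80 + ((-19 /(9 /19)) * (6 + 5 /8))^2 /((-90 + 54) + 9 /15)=-9146114773 /4587840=-1993.56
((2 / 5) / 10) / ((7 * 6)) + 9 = 9451 / 1050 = 9.00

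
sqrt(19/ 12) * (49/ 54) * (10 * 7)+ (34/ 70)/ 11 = 17/ 385+ 1715 * sqrt(57)/ 162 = 79.97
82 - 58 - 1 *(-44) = 68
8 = 8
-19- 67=-86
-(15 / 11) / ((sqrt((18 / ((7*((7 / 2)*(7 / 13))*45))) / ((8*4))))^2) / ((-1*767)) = 205800 / 109681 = 1.88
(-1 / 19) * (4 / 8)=-1 / 38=-0.03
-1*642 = -642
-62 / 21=-2.95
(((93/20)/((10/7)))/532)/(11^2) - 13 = -23909507/1839200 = -13.00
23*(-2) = -46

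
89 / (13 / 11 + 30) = 979 / 343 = 2.85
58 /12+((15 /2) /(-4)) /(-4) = 509 /96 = 5.30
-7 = -7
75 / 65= 15 / 13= 1.15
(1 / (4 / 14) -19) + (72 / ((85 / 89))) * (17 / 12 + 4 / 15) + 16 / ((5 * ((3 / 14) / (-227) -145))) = 43627121249 / 391691050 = 111.38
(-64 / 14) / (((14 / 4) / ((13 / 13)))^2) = -128 / 343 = -0.37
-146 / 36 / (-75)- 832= -1123127 / 1350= -831.95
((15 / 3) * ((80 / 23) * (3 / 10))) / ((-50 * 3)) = -4 / 115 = -0.03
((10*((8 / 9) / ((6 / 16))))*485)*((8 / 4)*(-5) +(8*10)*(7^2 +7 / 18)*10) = 110350304000 / 243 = 454116477.37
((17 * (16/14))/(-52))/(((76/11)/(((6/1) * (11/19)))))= -6171/32851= -0.19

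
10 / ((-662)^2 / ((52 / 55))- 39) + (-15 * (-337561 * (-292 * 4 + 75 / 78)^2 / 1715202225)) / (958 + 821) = 468161384334288695443 / 207142331478832369620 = 2.26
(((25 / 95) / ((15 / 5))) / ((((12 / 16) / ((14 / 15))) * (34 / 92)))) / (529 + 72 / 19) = 0.00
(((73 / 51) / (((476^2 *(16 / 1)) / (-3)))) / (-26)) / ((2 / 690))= 25185 / 1602345472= 0.00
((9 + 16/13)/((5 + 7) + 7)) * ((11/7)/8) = 11/104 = 0.11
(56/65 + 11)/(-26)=-771/1690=-0.46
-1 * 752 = -752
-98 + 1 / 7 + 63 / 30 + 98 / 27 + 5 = -164671 / 1890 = -87.13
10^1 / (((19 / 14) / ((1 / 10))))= 0.74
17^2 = 289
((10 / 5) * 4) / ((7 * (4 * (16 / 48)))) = 6 / 7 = 0.86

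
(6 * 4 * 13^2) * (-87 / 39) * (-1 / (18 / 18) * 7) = 63336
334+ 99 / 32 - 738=-12829 / 32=-400.91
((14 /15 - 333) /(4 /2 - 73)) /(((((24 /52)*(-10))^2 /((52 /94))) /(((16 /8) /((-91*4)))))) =-841789 /1261386000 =-0.00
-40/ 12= -10/ 3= -3.33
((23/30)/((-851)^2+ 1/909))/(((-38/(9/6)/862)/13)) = -0.00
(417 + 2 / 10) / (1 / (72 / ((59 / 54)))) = 8110368 / 295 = 27492.77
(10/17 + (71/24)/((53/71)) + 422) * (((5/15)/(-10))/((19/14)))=-12913243/1232568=-10.48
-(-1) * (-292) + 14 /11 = -3198 /11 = -290.73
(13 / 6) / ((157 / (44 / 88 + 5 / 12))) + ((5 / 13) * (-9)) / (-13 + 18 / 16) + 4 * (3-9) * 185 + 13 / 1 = -12359724367 / 2792088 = -4426.70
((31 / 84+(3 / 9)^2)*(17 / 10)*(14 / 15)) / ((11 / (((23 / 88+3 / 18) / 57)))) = 1921 / 3693600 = 0.00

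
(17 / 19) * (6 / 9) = 34 / 57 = 0.60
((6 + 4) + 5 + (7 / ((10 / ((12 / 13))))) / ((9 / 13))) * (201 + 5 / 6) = 289429 / 90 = 3215.88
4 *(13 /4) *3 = 39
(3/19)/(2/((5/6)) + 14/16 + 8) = 120/8569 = 0.01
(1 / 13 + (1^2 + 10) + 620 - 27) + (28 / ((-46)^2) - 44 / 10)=20620346 / 34385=599.69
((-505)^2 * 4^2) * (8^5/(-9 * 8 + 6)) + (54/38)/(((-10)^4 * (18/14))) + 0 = -12702121983999307/6270000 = -2025856775.76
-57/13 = -4.38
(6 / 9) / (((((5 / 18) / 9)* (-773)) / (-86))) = 9288 / 3865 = 2.40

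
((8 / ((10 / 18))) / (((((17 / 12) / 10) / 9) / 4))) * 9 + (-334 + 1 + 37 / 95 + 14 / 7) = 52653904 / 1615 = 32603.04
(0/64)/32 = 0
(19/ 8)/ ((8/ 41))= 779/ 64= 12.17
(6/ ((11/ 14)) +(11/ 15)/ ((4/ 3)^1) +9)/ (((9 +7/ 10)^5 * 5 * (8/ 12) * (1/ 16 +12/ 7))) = 3192000/ 94460742827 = 0.00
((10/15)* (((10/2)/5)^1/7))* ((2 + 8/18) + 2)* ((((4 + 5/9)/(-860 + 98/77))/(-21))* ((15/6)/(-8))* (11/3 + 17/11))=-0.00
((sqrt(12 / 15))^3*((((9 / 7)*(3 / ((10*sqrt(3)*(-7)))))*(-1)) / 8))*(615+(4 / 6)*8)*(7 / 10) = 5583*sqrt(15) / 17500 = 1.24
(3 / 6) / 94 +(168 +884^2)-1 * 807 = 146793597 / 188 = 780817.01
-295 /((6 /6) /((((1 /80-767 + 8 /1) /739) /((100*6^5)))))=0.00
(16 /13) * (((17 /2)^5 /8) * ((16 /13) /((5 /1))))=1419857 /845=1680.30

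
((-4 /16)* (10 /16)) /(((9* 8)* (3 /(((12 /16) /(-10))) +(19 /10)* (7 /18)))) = 0.00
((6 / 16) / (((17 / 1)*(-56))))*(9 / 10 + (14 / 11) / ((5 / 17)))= -345 / 167552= -0.00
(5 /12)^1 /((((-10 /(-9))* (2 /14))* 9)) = 7 /24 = 0.29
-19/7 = -2.71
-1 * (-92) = 92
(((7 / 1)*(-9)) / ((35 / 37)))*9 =-2997 / 5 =-599.40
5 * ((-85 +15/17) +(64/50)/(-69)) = -2467294/5865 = -420.68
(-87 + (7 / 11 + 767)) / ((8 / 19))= 142253 / 88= 1616.51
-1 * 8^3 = -512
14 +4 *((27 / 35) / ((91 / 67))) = 51826 / 3185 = 16.27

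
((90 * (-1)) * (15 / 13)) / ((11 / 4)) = -5400 / 143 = -37.76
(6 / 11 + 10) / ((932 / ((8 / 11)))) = 232 / 28193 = 0.01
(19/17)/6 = 0.19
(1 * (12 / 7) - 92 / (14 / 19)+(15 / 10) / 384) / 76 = -1.62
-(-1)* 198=198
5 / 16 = 0.31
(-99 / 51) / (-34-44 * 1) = 11 / 442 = 0.02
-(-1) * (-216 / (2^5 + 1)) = -72 / 11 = -6.55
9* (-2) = -18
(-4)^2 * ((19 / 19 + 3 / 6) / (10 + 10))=6 / 5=1.20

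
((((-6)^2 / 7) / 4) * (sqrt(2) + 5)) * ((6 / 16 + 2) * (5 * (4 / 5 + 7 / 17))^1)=17613 * sqrt(2) / 952 + 88065 / 952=118.67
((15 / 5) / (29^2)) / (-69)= -1 / 19343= -0.00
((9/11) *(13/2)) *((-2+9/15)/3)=-273/110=-2.48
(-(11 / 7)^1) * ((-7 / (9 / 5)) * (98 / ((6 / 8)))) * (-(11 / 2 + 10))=-334180 / 27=-12377.04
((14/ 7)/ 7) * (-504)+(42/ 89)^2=-1138860/ 7921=-143.78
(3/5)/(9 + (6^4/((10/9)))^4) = 125/385610460477267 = 0.00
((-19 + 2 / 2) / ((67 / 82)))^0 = 1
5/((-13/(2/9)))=-10/117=-0.09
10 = 10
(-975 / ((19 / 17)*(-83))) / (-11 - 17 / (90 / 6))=-19125 / 22078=-0.87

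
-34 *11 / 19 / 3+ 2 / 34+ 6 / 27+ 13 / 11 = -5.10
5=5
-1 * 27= -27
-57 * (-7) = 399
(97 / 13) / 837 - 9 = -97832 / 10881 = -8.99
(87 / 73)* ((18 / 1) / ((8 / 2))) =783 / 146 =5.36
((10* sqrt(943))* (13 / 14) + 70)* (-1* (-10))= 700 + 650* sqrt(943) / 7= 3551.49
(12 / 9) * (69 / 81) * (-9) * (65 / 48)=-1495 / 108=-13.84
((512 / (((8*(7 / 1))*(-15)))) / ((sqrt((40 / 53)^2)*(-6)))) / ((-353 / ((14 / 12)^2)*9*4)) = -371 / 25733700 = -0.00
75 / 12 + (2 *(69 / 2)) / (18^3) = 12173 / 1944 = 6.26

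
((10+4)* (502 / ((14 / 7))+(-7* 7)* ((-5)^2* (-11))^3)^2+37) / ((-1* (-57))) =4846132876708012767 / 19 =255059625089895408.79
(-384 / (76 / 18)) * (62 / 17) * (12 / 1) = -1285632 / 323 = -3980.28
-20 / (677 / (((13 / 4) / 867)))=-65 / 586959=-0.00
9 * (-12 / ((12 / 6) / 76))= -4104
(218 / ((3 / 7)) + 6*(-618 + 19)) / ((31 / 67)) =-620152 / 93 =-6668.30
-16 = -16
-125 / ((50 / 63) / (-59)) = 18585 / 2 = 9292.50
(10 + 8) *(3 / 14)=27 / 7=3.86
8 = 8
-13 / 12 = -1.08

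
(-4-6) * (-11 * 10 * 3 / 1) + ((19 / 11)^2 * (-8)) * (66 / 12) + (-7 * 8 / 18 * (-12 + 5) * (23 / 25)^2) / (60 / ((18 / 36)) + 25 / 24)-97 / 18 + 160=170682017611 / 51356250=3323.49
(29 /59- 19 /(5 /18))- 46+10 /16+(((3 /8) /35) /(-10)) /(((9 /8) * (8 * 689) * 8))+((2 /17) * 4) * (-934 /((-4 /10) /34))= 101748613577461 /2731747200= 37246.72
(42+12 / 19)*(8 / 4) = 1620 / 19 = 85.26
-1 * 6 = -6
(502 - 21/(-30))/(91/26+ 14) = 5027/175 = 28.73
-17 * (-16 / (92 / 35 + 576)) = 2380 / 5063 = 0.47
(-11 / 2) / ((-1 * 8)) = 0.69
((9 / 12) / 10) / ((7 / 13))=39 / 280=0.14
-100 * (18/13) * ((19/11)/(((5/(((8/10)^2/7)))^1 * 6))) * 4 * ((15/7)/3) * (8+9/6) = -138624/7007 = -19.78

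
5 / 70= 1 / 14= 0.07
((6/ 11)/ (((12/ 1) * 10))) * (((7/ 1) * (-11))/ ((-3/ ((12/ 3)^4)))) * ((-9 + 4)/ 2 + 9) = 2912/ 15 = 194.13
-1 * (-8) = 8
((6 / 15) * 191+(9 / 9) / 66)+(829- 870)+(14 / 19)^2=4283687 / 119130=35.96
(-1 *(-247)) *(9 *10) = 22230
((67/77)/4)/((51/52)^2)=0.23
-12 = -12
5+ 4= 9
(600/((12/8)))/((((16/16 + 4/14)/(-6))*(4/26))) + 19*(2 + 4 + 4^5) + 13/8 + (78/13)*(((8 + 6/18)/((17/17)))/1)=7488.29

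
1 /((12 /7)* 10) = 7 /120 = 0.06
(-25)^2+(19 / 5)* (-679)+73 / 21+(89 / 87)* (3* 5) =-5896274 / 3045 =-1936.38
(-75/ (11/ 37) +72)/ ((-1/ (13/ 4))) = 25779/ 44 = 585.89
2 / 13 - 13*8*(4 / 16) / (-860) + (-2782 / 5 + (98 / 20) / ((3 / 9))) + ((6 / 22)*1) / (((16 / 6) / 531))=-119833951 / 245960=-487.21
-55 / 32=-1.72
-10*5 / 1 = -50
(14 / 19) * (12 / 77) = 24 / 209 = 0.11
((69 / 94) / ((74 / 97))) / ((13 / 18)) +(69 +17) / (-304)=1.05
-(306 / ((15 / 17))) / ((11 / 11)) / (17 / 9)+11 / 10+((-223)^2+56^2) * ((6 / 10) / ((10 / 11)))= 173542 / 5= 34708.40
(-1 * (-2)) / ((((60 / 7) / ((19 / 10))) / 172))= 5719 / 75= 76.25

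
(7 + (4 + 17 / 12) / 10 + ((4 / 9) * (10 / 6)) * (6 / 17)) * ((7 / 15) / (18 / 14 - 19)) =-467999 / 2276640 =-0.21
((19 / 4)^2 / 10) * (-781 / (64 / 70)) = -1973587 / 1024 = -1927.33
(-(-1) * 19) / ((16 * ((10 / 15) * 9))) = 19 / 96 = 0.20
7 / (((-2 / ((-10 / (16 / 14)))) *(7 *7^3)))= 5 / 392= 0.01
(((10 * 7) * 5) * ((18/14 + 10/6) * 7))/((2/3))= 10850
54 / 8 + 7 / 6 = 95 / 12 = 7.92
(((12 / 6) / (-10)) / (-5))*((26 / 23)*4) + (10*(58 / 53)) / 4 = 88887 / 30475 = 2.92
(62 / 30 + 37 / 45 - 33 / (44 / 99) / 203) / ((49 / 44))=202829 / 89523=2.27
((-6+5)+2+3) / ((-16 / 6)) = -3 / 2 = -1.50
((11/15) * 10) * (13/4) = 143/6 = 23.83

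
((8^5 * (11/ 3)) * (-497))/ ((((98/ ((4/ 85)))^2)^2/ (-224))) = 13103005696/ 18424053991875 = 0.00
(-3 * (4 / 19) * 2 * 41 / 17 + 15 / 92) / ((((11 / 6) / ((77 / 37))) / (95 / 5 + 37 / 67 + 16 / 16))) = -145746783 / 2166646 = -67.27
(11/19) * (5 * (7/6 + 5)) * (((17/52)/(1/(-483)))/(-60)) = 1113959/23712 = 46.98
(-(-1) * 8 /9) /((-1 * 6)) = -4 /27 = -0.15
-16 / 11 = -1.45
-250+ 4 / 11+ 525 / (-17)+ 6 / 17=-52391 / 187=-280.17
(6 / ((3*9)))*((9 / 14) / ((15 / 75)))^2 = 225 / 98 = 2.30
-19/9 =-2.11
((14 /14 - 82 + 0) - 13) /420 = -47 /210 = -0.22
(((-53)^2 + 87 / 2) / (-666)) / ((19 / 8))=-11410 / 6327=-1.80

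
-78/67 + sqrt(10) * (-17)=-17 * sqrt(10)- 78/67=-54.92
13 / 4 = 3.25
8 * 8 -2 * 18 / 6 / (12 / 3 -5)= 70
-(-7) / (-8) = -7 / 8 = -0.88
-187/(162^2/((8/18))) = -187/59049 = -0.00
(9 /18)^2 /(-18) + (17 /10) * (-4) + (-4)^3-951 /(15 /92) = -2125301 /360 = -5903.61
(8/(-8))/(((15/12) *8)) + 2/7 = 13/70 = 0.19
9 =9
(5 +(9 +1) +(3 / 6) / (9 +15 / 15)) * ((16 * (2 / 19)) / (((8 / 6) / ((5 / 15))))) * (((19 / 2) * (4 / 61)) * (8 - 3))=19.74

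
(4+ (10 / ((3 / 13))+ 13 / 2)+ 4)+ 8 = 395 / 6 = 65.83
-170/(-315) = 34/63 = 0.54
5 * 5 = 25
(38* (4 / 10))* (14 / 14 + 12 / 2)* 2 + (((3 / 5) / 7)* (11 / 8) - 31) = 50937 / 280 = 181.92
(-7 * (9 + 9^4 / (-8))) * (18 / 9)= 45423 / 4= 11355.75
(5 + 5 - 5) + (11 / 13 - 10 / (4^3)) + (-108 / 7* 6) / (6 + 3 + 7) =-279 / 2912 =-0.10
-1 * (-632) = 632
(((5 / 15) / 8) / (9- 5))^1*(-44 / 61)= -11 / 1464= -0.01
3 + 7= 10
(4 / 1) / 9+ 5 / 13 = 0.83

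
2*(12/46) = 12/23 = 0.52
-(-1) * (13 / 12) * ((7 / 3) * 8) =182 / 9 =20.22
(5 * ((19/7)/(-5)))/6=-19/42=-0.45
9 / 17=0.53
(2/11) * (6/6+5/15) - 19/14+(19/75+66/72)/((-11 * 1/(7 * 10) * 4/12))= -27086/1155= -23.45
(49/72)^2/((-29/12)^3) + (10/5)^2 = 3.97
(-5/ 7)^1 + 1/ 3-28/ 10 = -334/ 105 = -3.18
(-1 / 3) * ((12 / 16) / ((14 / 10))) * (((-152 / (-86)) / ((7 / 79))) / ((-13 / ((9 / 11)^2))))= 607905 / 3314311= 0.18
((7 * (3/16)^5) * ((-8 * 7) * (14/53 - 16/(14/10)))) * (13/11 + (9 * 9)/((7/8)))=3632983407/38207488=95.09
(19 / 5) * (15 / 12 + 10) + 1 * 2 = 179 / 4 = 44.75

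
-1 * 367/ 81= -367/ 81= -4.53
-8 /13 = -0.62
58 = 58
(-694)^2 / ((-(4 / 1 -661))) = 481636 / 657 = 733.08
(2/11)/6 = 1/33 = 0.03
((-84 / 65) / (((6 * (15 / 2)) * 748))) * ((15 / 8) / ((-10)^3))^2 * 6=-63 / 77792000000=-0.00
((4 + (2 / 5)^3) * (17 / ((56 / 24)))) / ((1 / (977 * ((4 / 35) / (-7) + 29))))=179741335716 / 214375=838443.55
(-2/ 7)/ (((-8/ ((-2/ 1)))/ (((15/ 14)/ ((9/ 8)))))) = -10/ 147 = -0.07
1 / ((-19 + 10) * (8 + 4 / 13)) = -13 / 972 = -0.01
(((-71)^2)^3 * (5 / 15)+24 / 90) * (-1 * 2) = -427000946406 / 5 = -85400189281.20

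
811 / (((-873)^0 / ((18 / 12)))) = 2433 / 2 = 1216.50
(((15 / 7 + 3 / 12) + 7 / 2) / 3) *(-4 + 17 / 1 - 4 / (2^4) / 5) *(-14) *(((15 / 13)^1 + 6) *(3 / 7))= -113553 / 104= -1091.86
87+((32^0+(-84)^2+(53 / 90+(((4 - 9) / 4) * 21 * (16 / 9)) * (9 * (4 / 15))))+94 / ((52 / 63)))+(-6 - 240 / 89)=371628353 / 52065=7137.78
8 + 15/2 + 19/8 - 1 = 135/8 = 16.88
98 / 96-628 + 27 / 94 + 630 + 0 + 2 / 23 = 176161 / 51888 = 3.40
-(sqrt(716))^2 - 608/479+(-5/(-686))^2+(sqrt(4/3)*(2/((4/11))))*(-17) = -161683596937/225415484 - 187*sqrt(3)/3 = -825.23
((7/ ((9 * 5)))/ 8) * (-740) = -259/ 18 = -14.39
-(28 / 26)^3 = -2744 / 2197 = -1.25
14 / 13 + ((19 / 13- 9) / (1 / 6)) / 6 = -84 / 13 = -6.46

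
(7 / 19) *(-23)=-161 / 19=-8.47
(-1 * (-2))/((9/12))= 8/3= 2.67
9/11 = 0.82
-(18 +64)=-82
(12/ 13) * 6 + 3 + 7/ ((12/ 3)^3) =7195/ 832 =8.65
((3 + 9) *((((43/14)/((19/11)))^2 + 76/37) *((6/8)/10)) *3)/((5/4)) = 368696583/32724650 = 11.27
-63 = -63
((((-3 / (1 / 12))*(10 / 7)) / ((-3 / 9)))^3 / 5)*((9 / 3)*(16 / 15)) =806215680 / 343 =2350483.03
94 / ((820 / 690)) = 3243 / 41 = 79.10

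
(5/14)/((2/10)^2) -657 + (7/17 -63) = -169137/238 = -710.66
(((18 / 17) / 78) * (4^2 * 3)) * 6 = 864 / 221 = 3.91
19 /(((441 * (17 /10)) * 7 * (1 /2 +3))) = 380 /367353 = 0.00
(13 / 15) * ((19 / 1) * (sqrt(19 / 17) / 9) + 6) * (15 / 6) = 247 * sqrt(323) / 918 + 13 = 17.84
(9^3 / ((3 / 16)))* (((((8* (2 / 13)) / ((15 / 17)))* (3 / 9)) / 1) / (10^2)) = 29376 / 1625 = 18.08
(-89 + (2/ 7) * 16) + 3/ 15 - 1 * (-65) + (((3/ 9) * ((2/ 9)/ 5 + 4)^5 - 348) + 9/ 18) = -46548888077/ 7750181250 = -6.01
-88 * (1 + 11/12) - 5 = -521/3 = -173.67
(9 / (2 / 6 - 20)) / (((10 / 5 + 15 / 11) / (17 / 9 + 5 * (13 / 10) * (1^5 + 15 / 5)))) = -8283 / 2183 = -3.79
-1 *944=-944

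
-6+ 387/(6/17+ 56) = 831/958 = 0.87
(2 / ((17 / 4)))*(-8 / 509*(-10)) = 640 / 8653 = 0.07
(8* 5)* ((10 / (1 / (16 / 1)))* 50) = 320000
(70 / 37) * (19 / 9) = 1330 / 333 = 3.99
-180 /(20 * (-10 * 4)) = 9 /40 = 0.22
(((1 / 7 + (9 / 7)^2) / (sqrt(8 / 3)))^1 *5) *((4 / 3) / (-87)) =-440 *sqrt(6) / 12789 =-0.08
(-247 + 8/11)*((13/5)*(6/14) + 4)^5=-71117440799913/82534375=-861670.56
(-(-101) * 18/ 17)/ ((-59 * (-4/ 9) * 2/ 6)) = 24543/ 2006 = 12.23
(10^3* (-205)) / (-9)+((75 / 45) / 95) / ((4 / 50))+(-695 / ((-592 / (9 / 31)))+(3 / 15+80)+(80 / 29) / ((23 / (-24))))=239204366836139 / 10465870320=22855.66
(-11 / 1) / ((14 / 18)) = -99 / 7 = -14.14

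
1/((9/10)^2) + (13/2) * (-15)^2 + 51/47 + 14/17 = 189709925/129438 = 1465.64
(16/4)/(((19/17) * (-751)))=-68/14269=-0.00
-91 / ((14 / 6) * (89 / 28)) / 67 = -1092 / 5963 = -0.18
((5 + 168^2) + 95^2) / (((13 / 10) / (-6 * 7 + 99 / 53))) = -792392580 / 689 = -1150061.80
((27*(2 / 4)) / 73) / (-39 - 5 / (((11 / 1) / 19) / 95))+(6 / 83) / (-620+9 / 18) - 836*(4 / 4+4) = -197775692588479 / 47314755236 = -4180.00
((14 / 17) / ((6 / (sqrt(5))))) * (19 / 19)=7 * sqrt(5) / 51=0.31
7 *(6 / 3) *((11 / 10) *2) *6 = 924 / 5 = 184.80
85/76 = 1.12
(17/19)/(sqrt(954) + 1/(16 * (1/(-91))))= 1456/263701 + 768 * sqrt(106)/263701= 0.04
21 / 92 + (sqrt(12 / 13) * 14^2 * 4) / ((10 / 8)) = 21 / 92 + 6272 * sqrt(39) / 65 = 602.82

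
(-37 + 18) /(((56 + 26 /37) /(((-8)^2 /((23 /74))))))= -1664704 /24127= -69.00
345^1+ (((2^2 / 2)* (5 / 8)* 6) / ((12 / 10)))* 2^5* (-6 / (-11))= 4995 / 11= 454.09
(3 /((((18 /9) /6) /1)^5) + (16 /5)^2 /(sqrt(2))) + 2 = 128*sqrt(2) /25 + 731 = 738.24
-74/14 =-37/7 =-5.29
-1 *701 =-701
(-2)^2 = 4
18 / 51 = 6 / 17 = 0.35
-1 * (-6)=6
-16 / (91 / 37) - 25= -2867 / 91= -31.51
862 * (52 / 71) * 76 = 3406624 / 71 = 47980.62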